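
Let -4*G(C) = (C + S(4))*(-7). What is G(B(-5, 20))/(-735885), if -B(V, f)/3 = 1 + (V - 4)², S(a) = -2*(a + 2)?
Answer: 301/490590 ≈ 0.00061355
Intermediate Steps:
S(a) = -4 - 2*a (S(a) = -2*(2 + a) = -4 - 2*a)
B(V, f) = -3 - 3*(-4 + V)² (B(V, f) = -3*(1 + (V - 4)²) = -3*(1 + (-4 + V)²) = -3 - 3*(-4 + V)²)
G(C) = -21 + 7*C/4 (G(C) = -(C + (-4 - 2*4))*(-7)/4 = -(C + (-4 - 8))*(-7)/4 = -(C - 12)*(-7)/4 = -(-12 + C)*(-7)/4 = -(84 - 7*C)/4 = -21 + 7*C/4)
G(B(-5, 20))/(-735885) = (-21 + 7*(-3 - 3*(-4 - 5)²)/4)/(-735885) = (-21 + 7*(-3 - 3*(-9)²)/4)*(-1/735885) = (-21 + 7*(-3 - 3*81)/4)*(-1/735885) = (-21 + 7*(-3 - 243)/4)*(-1/735885) = (-21 + (7/4)*(-246))*(-1/735885) = (-21 - 861/2)*(-1/735885) = -903/2*(-1/735885) = 301/490590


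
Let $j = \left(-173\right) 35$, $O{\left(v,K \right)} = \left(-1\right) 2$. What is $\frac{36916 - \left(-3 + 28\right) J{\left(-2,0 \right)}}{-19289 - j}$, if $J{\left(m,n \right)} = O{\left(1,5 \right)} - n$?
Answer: $- \frac{18483}{6617} \approx -2.7933$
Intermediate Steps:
$O{\left(v,K \right)} = -2$
$J{\left(m,n \right)} = -2 - n$
$j = -6055$
$\frac{36916 - \left(-3 + 28\right) J{\left(-2,0 \right)}}{-19289 - j} = \frac{36916 - \left(-3 + 28\right) \left(-2 - 0\right)}{-19289 - -6055} = \frac{36916 - 25 \left(-2 + 0\right)}{-19289 + 6055} = \frac{36916 - 25 \left(-2\right)}{-13234} = \left(36916 - -50\right) \left(- \frac{1}{13234}\right) = \left(36916 + 50\right) \left(- \frac{1}{13234}\right) = 36966 \left(- \frac{1}{13234}\right) = - \frac{18483}{6617}$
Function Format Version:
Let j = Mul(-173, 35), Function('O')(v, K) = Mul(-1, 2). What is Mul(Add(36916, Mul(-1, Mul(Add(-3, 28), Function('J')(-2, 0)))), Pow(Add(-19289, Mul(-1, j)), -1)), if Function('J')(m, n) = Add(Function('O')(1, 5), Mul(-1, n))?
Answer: Rational(-18483, 6617) ≈ -2.7933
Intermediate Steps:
Function('O')(v, K) = -2
Function('J')(m, n) = Add(-2, Mul(-1, n))
j = -6055
Mul(Add(36916, Mul(-1, Mul(Add(-3, 28), Function('J')(-2, 0)))), Pow(Add(-19289, Mul(-1, j)), -1)) = Mul(Add(36916, Mul(-1, Mul(Add(-3, 28), Add(-2, Mul(-1, 0))))), Pow(Add(-19289, Mul(-1, -6055)), -1)) = Mul(Add(36916, Mul(-1, Mul(25, Add(-2, 0)))), Pow(Add(-19289, 6055), -1)) = Mul(Add(36916, Mul(-1, Mul(25, -2))), Pow(-13234, -1)) = Mul(Add(36916, Mul(-1, -50)), Rational(-1, 13234)) = Mul(Add(36916, 50), Rational(-1, 13234)) = Mul(36966, Rational(-1, 13234)) = Rational(-18483, 6617)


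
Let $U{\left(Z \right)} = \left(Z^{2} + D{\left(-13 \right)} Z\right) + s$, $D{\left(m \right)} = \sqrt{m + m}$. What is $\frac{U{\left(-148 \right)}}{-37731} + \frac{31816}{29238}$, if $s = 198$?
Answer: $\frac{92371870}{183863163} + \frac{148 i \sqrt{26}}{37731} \approx 0.50239 + 0.020001 i$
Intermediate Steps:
$D{\left(m \right)} = \sqrt{2} \sqrt{m}$ ($D{\left(m \right)} = \sqrt{2 m} = \sqrt{2} \sqrt{m}$)
$U{\left(Z \right)} = 198 + Z^{2} + i Z \sqrt{26}$ ($U{\left(Z \right)} = \left(Z^{2} + \sqrt{2} \sqrt{-13} Z\right) + 198 = \left(Z^{2} + \sqrt{2} i \sqrt{13} Z\right) + 198 = \left(Z^{2} + i \sqrt{26} Z\right) + 198 = \left(Z^{2} + i Z \sqrt{26}\right) + 198 = 198 + Z^{2} + i Z \sqrt{26}$)
$\frac{U{\left(-148 \right)}}{-37731} + \frac{31816}{29238} = \frac{198 + \left(-148\right)^{2} + i \left(-148\right) \sqrt{26}}{-37731} + \frac{31816}{29238} = \left(198 + 21904 - 148 i \sqrt{26}\right) \left(- \frac{1}{37731}\right) + 31816 \cdot \frac{1}{29238} = \left(22102 - 148 i \sqrt{26}\right) \left(- \frac{1}{37731}\right) + \frac{15908}{14619} = \left(- \frac{22102}{37731} + \frac{148 i \sqrt{26}}{37731}\right) + \frac{15908}{14619} = \frac{92371870}{183863163} + \frac{148 i \sqrt{26}}{37731}$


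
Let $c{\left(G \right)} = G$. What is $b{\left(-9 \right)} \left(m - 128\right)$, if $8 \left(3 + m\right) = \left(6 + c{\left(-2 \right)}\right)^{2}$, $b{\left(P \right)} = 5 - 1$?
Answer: $-516$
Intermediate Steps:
$b{\left(P \right)} = 4$
$m = -1$ ($m = -3 + \frac{\left(6 - 2\right)^{2}}{8} = -3 + \frac{4^{2}}{8} = -3 + \frac{1}{8} \cdot 16 = -3 + 2 = -1$)
$b{\left(-9 \right)} \left(m - 128\right) = 4 \left(-1 - 128\right) = 4 \left(-129\right) = -516$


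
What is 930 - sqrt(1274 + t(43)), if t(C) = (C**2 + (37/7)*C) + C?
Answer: 930 - sqrt(166271)/7 ≈ 871.75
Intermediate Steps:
t(C) = C**2 + 44*C/7 (t(C) = (C**2 + (37*(1/7))*C) + C = (C**2 + 37*C/7) + C = C**2 + 44*C/7)
930 - sqrt(1274 + t(43)) = 930 - sqrt(1274 + (1/7)*43*(44 + 7*43)) = 930 - sqrt(1274 + (1/7)*43*(44 + 301)) = 930 - sqrt(1274 + (1/7)*43*345) = 930 - sqrt(1274 + 14835/7) = 930 - sqrt(23753/7) = 930 - sqrt(166271)/7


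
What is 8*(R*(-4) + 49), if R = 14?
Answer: -56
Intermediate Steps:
8*(R*(-4) + 49) = 8*(14*(-4) + 49) = 8*(-56 + 49) = 8*(-7) = -56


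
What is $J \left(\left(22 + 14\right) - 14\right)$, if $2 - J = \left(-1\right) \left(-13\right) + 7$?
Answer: $-396$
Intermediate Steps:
$J = -18$ ($J = 2 - \left(\left(-1\right) \left(-13\right) + 7\right) = 2 - \left(13 + 7\right) = 2 - 20 = -18$)
$J \left(\left(22 + 14\right) - 14\right) = - 18 \left(\left(22 + 14\right) - 14\right) = - 18 \left(36 - 14\right) = \left(-18\right) 22 = -396$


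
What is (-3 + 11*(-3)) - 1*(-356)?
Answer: 320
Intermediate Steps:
(-3 + 11*(-3)) - 1*(-356) = (-3 - 33) + 356 = -36 + 356 = 320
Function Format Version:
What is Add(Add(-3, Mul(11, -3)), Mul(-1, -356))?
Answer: 320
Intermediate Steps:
Add(Add(-3, Mul(11, -3)), Mul(-1, -356)) = Add(Add(-3, -33), 356) = Add(-36, 356) = 320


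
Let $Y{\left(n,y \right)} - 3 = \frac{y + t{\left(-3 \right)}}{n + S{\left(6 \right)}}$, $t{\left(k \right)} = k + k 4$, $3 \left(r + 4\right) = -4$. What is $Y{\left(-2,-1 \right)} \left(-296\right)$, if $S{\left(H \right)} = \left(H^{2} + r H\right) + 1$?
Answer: $\frac{2072}{3} \approx 690.67$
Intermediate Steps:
$r = - \frac{16}{3}$ ($r = -4 + \frac{1}{3} \left(-4\right) = -4 - \frac{4}{3} = - \frac{16}{3} \approx -5.3333$)
$t{\left(k \right)} = 5 k$ ($t{\left(k \right)} = k + 4 k = 5 k$)
$S{\left(H \right)} = 1 + H^{2} - \frac{16 H}{3}$ ($S{\left(H \right)} = \left(H^{2} - \frac{16 H}{3}\right) + 1 = 1 + H^{2} - \frac{16 H}{3}$)
$Y{\left(n,y \right)} = 3 + \frac{-15 + y}{5 + n}$ ($Y{\left(n,y \right)} = 3 + \frac{y + 5 \left(-3\right)}{n + \left(1 + 6^{2} - 32\right)} = 3 + \frac{y - 15}{n + \left(1 + 36 - 32\right)} = 3 + \frac{-15 + y}{n + 5} = 3 + \frac{-15 + y}{5 + n}$)
$Y{\left(-2,-1 \right)} \left(-296\right) = \frac{-1 + 3 \left(-2\right)}{5 - 2} \left(-296\right) = \frac{-1 - 6}{3} \left(-296\right) = \frac{1}{3} \left(-7\right) \left(-296\right) = \left(- \frac{7}{3}\right) \left(-296\right) = \frac{2072}{3}$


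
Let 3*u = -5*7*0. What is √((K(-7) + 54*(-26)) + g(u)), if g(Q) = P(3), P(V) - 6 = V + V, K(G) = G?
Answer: I*√1399 ≈ 37.403*I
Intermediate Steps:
u = 0 (u = (-5*7*0)/3 = (-35*0)/3 = (⅓)*0 = 0)
P(V) = 6 + 2*V (P(V) = 6 + (V + V) = 6 + 2*V)
g(Q) = 12 (g(Q) = 6 + 2*3 = 6 + 6 = 12)
√((K(-7) + 54*(-26)) + g(u)) = √((-7 + 54*(-26)) + 12) = √((-7 - 1404) + 12) = √(-1411 + 12) = √(-1399) = I*√1399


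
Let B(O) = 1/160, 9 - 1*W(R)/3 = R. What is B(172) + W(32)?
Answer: -11039/160 ≈ -68.994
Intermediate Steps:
W(R) = 27 - 3*R
B(O) = 1/160
B(172) + W(32) = 1/160 + (27 - 3*32) = 1/160 + (27 - 96) = 1/160 - 69 = -11039/160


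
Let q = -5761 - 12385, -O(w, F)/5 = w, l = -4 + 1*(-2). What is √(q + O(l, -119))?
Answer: 2*I*√4529 ≈ 134.6*I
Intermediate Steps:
l = -6 (l = -4 - 2 = -6)
O(w, F) = -5*w
q = -18146
√(q + O(l, -119)) = √(-18146 - 5*(-6)) = √(-18146 + 30) = √(-18116) = 2*I*√4529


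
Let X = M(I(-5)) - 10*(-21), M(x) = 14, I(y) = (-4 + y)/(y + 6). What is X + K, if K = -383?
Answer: -159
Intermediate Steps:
I(y) = (-4 + y)/(6 + y)
X = 224 (X = 14 - 10*(-21) = 14 + 210 = 224)
X + K = 224 - 383 = -159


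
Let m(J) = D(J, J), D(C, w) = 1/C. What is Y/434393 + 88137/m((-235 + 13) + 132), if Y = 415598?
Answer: -3445748210092/434393 ≈ -7.9323e+6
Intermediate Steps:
m(J) = 1/J
Y/434393 + 88137/m((-235 + 13) + 132) = 415598/434393 + 88137/(1/((-235 + 13) + 132)) = 415598*(1/434393) + 88137/(1/(-222 + 132)) = 415598/434393 + 88137/(1/(-90)) = 415598/434393 + 88137/(-1/90) = 415598/434393 + 88137*(-90) = 415598/434393 - 7932330 = -3445748210092/434393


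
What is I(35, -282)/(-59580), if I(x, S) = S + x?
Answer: 247/59580 ≈ 0.0041457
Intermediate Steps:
I(35, -282)/(-59580) = (-282 + 35)/(-59580) = -247*(-1/59580) = 247/59580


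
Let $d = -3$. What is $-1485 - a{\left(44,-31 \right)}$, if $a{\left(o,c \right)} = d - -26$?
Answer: $-1508$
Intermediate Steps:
$a{\left(o,c \right)} = 23$ ($a{\left(o,c \right)} = -3 - -26 = -3 + 26 = 23$)
$-1485 - a{\left(44,-31 \right)} = -1485 - 23 = -1508$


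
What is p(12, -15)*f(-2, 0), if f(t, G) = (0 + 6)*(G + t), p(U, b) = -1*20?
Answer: 240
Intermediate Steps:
p(U, b) = -20
f(t, G) = 6*G + 6*t (f(t, G) = 6*(G + t) = 6*G + 6*t)
p(12, -15)*f(-2, 0) = -20*(6*0 + 6*(-2)) = -20*(0 - 12) = -20*(-12) = 240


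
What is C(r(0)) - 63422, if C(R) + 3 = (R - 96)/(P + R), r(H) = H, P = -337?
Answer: -21374129/337 ≈ -63425.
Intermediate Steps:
C(R) = -3 + (-96 + R)/(-337 + R) (C(R) = -3 + (R - 96)/(-337 + R) = -3 + (-96 + R)/(-337 + R))
C(r(0)) - 63422 = (915 - 2*0)/(-337 + 0) - 63422 = (915 + 0)/(-337) - 63422 = -1/337*915 - 63422 = -915/337 - 63422 = -21374129/337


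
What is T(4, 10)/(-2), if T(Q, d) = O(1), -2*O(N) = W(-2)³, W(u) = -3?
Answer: -27/4 ≈ -6.7500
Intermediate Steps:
O(N) = 27/2 (O(N) = -½*(-3)³ = -½*(-27) = 27/2)
T(Q, d) = 27/2
T(4, 10)/(-2) = (27/2)/(-2) = -½*27/2 = -27/4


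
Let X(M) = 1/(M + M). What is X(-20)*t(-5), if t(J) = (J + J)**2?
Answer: -5/2 ≈ -2.5000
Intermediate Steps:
X(M) = 1/(2*M)
t(J) = 4*J**2 (t(J) = (2*J)**2 = 4*J**2)
X(-20)*t(-5) = ((1/2)/(-20))*(4*(-5)**2) = ((1/2)*(-1/20))*(4*25) = -1/40*100 = -5/2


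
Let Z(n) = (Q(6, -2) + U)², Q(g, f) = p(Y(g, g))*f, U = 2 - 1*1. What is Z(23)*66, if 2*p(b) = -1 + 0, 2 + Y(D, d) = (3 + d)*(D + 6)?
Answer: 264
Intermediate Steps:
Y(D, d) = -2 + (3 + d)*(6 + D) (Y(D, d) = -2 + (3 + d)*(D + 6) = -2 + (3 + d)*(6 + D))
U = 1 (U = 2 - 1 = 1)
p(b) = -½ (p(b) = (-1 + 0)/2 = (½)*(-1) = -½)
Q(g, f) = -f/2
Z(n) = 4 (Z(n) = (-½*(-2) + 1)² = (1 + 1)² = 2² = 4)
Z(23)*66 = 4*66 = 264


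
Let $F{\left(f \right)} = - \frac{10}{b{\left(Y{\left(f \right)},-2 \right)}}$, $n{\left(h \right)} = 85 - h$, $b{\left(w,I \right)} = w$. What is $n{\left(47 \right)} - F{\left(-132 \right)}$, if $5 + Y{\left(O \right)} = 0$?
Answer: $36$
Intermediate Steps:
$Y{\left(O \right)} = -5$ ($Y{\left(O \right)} = -5 + 0 = -5$)
$F{\left(f \right)} = 2$ ($F{\left(f \right)} = - \frac{10}{-5} = \left(-10\right) \left(- \frac{1}{5}\right) = 2$)
$n{\left(47 \right)} - F{\left(-132 \right)} = \left(85 - 47\right) - 2 = 38 - 2 = 36$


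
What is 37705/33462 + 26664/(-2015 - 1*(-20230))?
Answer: 1579027343/609510330 ≈ 2.5906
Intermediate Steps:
37705/33462 + 26664/(-2015 - 1*(-20230)) = 37705*(1/33462) + 26664/(-2015 + 20230) = 37705/33462 + 26664/18215 = 1579027343/609510330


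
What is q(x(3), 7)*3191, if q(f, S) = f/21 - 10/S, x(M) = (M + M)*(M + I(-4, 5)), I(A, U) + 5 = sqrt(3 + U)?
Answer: -6382 + 12764*sqrt(2)/7 ≈ -3803.3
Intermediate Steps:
I(A, U) = -5 + sqrt(3 + U)
x(M) = 2*M*(-5 + M + 2*sqrt(2)) (x(M) = (M + M)*(M + (-5 + sqrt(3 + 5))) = (2*M)*(M + (-5 + sqrt(8))) = (2*M)*(M + (-5 + 2*sqrt(2))) = (2*M)*(-5 + M + 2*sqrt(2)) = 2*M*(-5 + M + 2*sqrt(2)))
q(f, S) = -10/S + f/21 (q(f, S) = f*(1/21) - 10/S = f/21 - 10/S = -10/S + f/21)
q(x(3), 7)*3191 = (-10/7 + (2*3*(-5 + 3 + 2*sqrt(2)))/21)*3191 = (-10*1/7 + (2*3*(-2 + 2*sqrt(2)))/21)*3191 = (-10/7 + (-12 + 12*sqrt(2))/21)*3191 = (-10/7 + (-4/7 + 4*sqrt(2)/7))*3191 = (-2 + 4*sqrt(2)/7)*3191 = -6382 + 12764*sqrt(2)/7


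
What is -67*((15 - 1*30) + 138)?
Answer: -8241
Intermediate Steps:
-67*((15 - 1*30) + 138) = -67*((15 - 30) + 138) = -67*(-15 + 138) = -67*123 = -8241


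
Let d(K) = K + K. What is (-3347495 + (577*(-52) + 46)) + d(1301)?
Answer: -3374851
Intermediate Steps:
d(K) = 2*K
(-3347495 + (577*(-52) + 46)) + d(1301) = (-3347495 + (577*(-52) + 46)) + 2*1301 = (-3347495 + (-30004 + 46)) + 2602 = (-3347495 - 29958) + 2602 = -3377453 + 2602 = -3374851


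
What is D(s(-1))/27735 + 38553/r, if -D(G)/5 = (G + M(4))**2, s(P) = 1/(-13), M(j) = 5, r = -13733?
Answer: -36197490347/12873904719 ≈ -2.8117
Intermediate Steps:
s(P) = -1/13
D(G) = -5*(5 + G)**2 (D(G) = -5*(G + 5)**2 = -5*(5 + G)**2)
D(s(-1))/27735 + 38553/r = -5*(5 - 1/13)**2/27735 + 38553/(-13733) = -5*(64/13)**2*(1/27735) + 38553*(-1/13733) = -5*4096/169*(1/27735) - 38553/13733 = -20480/169*1/27735 - 38553/13733 = -4096/937443 - 38553/13733 = -36197490347/12873904719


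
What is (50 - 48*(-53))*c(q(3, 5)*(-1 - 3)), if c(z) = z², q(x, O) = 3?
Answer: 373536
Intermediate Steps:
(50 - 48*(-53))*c(q(3, 5)*(-1 - 3)) = (50 - 48*(-53))*(3*(-1 - 3))² = (50 + 2544)*(3*(-4))² = 2594*(-12)² = 2594*144 = 373536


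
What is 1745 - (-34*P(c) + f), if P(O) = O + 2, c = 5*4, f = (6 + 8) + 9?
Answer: 2470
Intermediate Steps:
f = 23 (f = 14 + 9 = 23)
c = 20
P(O) = 2 + O
1745 - (-34*P(c) + f) = 1745 - (-34*(2 + 20) + 23) = 1745 - (-34*22 + 23) = 1745 - (-748 + 23) = 1745 - 1*(-725) = 1745 + 725 = 2470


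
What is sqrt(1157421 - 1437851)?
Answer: I*sqrt(280430) ≈ 529.56*I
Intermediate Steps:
sqrt(1157421 - 1437851) = sqrt(-280430) = I*sqrt(280430)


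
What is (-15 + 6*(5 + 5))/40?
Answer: 9/8 ≈ 1.1250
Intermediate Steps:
(-15 + 6*(5 + 5))/40 = (-15 + 6*10)/40 = (-15 + 60)/40 = (1/40)*45 = 9/8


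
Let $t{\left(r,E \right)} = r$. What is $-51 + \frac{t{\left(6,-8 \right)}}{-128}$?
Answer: $- \frac{3267}{64} \approx -51.047$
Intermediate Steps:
$-51 + \frac{t{\left(6,-8 \right)}}{-128} = -51 + \frac{6}{-128} = -51 + 6 \left(- \frac{1}{128}\right) = -51 - \frac{3}{64} = - \frac{3267}{64}$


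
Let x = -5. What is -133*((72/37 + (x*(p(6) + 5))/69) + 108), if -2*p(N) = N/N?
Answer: -24814209/1702 ≈ -14579.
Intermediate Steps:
p(N) = -½ (p(N) = -N/(2*N) = -½*1 = -½)
-133*((72/37 + (x*(p(6) + 5))/69) + 108) = -133*((72/37 - 5*(-½ + 5)/69) + 108) = -133*((72*(1/37) - 5*9/2*(1/69)) + 108) = -133*((72/37 - 45/2*1/69) + 108) = -133*((72/37 - 15/46) + 108) = -133*(2757/1702 + 108) = -133*186573/1702 = -24814209/1702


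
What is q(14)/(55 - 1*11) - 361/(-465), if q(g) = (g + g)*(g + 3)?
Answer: 59306/5115 ≈ 11.595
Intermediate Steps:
q(g) = 2*g*(3 + g) (q(g) = (2*g)*(3 + g) = 2*g*(3 + g))
q(14)/(55 - 1*11) - 361/(-465) = (2*14*(3 + 14))/(55 - 1*11) - 361/(-465) = (2*14*17)/(55 - 11) - 361*(-1/465) = 476/44 + 361/465 = 476*(1/44) + 361/465 = 119/11 + 361/465 = 59306/5115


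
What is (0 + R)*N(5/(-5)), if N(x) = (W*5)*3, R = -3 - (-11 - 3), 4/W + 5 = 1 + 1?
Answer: -220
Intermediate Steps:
W = -4/3 (W = 4/(-5 + (1 + 1)) = 4/(-5 + 2) = 4/(-3) = 4*(-⅓) = -4/3 ≈ -1.3333)
R = 11 (R = -3 - 1*(-14) = -3 + 14 = 11)
N(x) = -20 (N(x) = -4/3*5*3 = -20/3*3 = -20)
(0 + R)*N(5/(-5)) = (0 + 11)*(-20) = 11*(-20) = -220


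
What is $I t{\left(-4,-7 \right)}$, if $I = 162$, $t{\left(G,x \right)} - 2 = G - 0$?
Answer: $-324$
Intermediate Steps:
$t{\left(G,x \right)} = 2 + G$ ($t{\left(G,x \right)} = 2 + \left(G - 0\right) = 2 + \left(G + 0\right) = 2 + G$)
$I t{\left(-4,-7 \right)} = 162 \left(2 - 4\right) = 162 \left(-2\right) = -324$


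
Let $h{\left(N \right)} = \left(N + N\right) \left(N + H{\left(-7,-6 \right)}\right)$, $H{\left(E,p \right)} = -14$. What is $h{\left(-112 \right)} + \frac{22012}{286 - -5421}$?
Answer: $\frac{161096380}{5707} \approx 28228.0$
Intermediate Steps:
$h{\left(N \right)} = 2 N \left(-14 + N\right)$ ($h{\left(N \right)} = \left(N + N\right) \left(N - 14\right) = 2 N \left(-14 + N\right)$)
$h{\left(-112 \right)} + \frac{22012}{286 - -5421} = 2 \left(-112\right) \left(-14 - 112\right) + \frac{22012}{286 - -5421} = 2 \left(-112\right) \left(-126\right) + \frac{22012}{286 + 5421} = 28224 + \frac{22012}{5707} = \frac{161096380}{5707}$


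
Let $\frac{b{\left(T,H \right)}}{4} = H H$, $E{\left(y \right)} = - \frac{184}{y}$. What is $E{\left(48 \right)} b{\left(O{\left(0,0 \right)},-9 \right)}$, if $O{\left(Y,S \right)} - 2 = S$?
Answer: $-1242$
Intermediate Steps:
$O{\left(Y,S \right)} = 2 + S$
$b{\left(T,H \right)} = 4 H^{2}$ ($b{\left(T,H \right)} = 4 H H = 4 H^{2}$)
$E{\left(48 \right)} b{\left(O{\left(0,0 \right)},-9 \right)} = - \frac{184}{48} \cdot 4 \left(-9\right)^{2} = \left(-184\right) \frac{1}{48} \cdot 4 \cdot 81 = \left(- \frac{23}{6}\right) 324 = -1242$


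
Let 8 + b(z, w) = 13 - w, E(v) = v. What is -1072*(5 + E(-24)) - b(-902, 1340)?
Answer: 21703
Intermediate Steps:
b(z, w) = 5 - w (b(z, w) = -8 + (13 - w) = 5 - w)
-1072*(5 + E(-24)) - b(-902, 1340) = -1072*(5 - 24) - (5 - 1*1340) = -1072*(-19) - (5 - 1340) = 20368 - 1*(-1335) = 20368 + 1335 = 21703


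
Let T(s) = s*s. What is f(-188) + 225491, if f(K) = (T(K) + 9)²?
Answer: 1250060100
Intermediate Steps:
T(s) = s²
f(K) = (9 + K²)² (f(K) = (K² + 9)² = (9 + K²)²)
f(-188) + 225491 = (9 + (-188)²)² + 225491 = (9 + 35344)² + 225491 = 35353² + 225491 = 1249834609 + 225491 = 1250060100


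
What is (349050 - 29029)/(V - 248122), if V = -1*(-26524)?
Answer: -24617/17046 ≈ -1.4442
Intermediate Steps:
V = 26524
(349050 - 29029)/(V - 248122) = (349050 - 29029)/(26524 - 248122) = 320021/(-221598) = 320021*(-1/221598) = -24617/17046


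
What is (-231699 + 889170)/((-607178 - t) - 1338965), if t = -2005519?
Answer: 219157/19792 ≈ 11.073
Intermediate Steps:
(-231699 + 889170)/((-607178 - t) - 1338965) = (-231699 + 889170)/((-607178 - 1*(-2005519)) - 1338965) = 657471/((-607178 + 2005519) - 1338965) = 657471/(1398341 - 1338965) = 657471/59376 = 657471*(1/59376) = 219157/19792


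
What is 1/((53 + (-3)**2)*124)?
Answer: 1/7688 ≈ 0.00013007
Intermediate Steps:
1/((53 + (-3)**2)*124) = 1/((53 + 9)*124) = 1/(62*124) = 1/7688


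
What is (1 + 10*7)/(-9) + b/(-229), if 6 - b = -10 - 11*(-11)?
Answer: -15314/2061 ≈ -7.4304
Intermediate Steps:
b = -105 (b = 6 - (-10 - 11*(-11)) = 6 - (-10 + 121) = 6 - 1*111 = 6 - 111 = -105)
(1 + 10*7)/(-9) + b/(-229) = (1 + 10*7)/(-9) - 105/(-229) = (1 + 70)*(-1/9) - 105*(-1/229) = 71*(-1/9) + 105/229 = -71/9 + 105/229 = -15314/2061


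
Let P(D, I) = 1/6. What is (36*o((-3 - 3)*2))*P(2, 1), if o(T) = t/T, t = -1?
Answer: ½ ≈ 0.50000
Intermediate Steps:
o(T) = -1/T
P(D, I) = ⅙
(36*o((-3 - 3)*2))*P(2, 1) = (36*(-1/((-3 - 3)*2)))*(⅙) = (36*(-1/((-6*2))))*(⅙) = (36*(-1/(-12)))*(⅙) = (36*(-1*(-1/12)))*(⅙) = (36*(1/12))*(⅙) = 3*(⅙) = ½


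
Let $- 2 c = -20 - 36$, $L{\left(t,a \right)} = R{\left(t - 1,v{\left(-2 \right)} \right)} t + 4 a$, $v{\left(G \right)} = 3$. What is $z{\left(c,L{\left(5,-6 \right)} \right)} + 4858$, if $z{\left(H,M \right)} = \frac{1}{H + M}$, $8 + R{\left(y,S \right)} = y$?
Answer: $\frac{77727}{16} \approx 4857.9$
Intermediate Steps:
$R{\left(y,S \right)} = -8 + y$
$L{\left(t,a \right)} = 4 a + t \left(-9 + t\right)$ ($L{\left(t,a \right)} = \left(-8 + \left(t - 1\right)\right) t + 4 a = \left(-8 + \left(-1 + t\right)\right) t + 4 a = \left(-9 + t\right) t + 4 a = t \left(-9 + t\right) + 4 a = 4 a + t \left(-9 + t\right)$)
$c = 28$ ($c = - \frac{-20 - 36}{2} = \left(- \frac{1}{2}\right) \left(-56\right) = 28$)
$z{\left(c,L{\left(5,-6 \right)} \right)} + 4858 = \frac{1}{28 + \left(4 \left(-6\right) + 5 \left(-9 + 5\right)\right)} + 4858 = \frac{1}{28 + \left(-24 + 5 \left(-4\right)\right)} + 4858 = \frac{1}{28 - 44} + 4858 = \frac{1}{-16} + 4858 = - \frac{1}{16} + 4858 = \frac{77727}{16}$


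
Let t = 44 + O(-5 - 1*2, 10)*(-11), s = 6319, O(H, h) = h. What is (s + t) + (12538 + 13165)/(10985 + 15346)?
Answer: 164673446/26331 ≈ 6254.0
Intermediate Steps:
t = -66 (t = 44 + 10*(-11) = 44 - 110 = -66)
(s + t) + (12538 + 13165)/(10985 + 15346) = (6319 - 66) + (12538 + 13165)/(10985 + 15346) = 6253 + 25703/26331 = 164673446/26331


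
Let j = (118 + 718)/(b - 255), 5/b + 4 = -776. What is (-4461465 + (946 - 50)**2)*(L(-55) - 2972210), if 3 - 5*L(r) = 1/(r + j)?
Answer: 126052971927141819744/11591855 ≈ 1.0874e+13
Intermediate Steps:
b = -1/156 (b = 5/(-4 - 776) = 5/(-780) = 5*(-1/780) = -1/156 ≈ -0.0064103)
j = -130416/39781 (j = (118 + 718)/(-1/156 - 255) = 836/(-39781/156) = 836*(-156/39781) = -130416/39781 ≈ -3.2784)
L(r) = 3/5 - 1/(5*(-130416/39781 + r)) (L(r) = 3/5 - 1/(5*(r - 130416/39781)) = 3/5 - 1/(5*(-130416/39781 + r)))
(-4461465 + (946 - 50)**2)*(L(-55) - 2972210) = (-4461465 + (946 - 50)**2)*((-431029 + 119343*(-55))/(5*(-130416 + 39781*(-55))) - 2972210) = (-4461465 + 896**2)*((-431029 - 6563865)/(5*(-130416 - 2187955)) - 2972210) = (-4461465 + 802816)*((1/5)*(-6994894)/(-2318371) - 2972210) = -3658649*((1/5)*(-1/2318371)*(-6994894) - 2972210) = -3658649*(6994894/11591855 - 2972210) = -3658649*(-34453420354656/11591855) = 126052971927141819744/11591855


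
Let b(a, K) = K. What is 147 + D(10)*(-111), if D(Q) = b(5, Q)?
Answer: -963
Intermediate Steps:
D(Q) = Q
147 + D(10)*(-111) = 147 + 10*(-111) = 147 - 1110 = -963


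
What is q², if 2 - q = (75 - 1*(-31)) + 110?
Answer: 45796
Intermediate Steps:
q = -214 (q = 2 - ((75 - 1*(-31)) + 110) = 2 - ((75 + 31) + 110) = 2 - (106 + 110) = 2 - 1*216 = 2 - 216 = -214)
q² = (-214)² = 45796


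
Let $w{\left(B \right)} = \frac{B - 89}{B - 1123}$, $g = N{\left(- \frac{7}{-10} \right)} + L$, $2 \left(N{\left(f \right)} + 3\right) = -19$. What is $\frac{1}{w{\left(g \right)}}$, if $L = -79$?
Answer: $\frac{2429}{361} \approx 6.7285$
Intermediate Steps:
$N{\left(f \right)} = - \frac{25}{2}$ ($N{\left(f \right)} = -3 + \frac{1}{2} \left(-19\right) = -3 - \frac{19}{2} = - \frac{25}{2}$)
$g = - \frac{183}{2}$ ($g = - \frac{25}{2} - 79 = - \frac{183}{2} \approx -91.5$)
$w{\left(B \right)} = \frac{-89 + B}{-1123 + B}$
$\frac{1}{w{\left(g \right)}} = \frac{1}{\frac{1}{-1123 - \frac{183}{2}} \left(-89 - \frac{183}{2}\right)} = \frac{1}{\frac{1}{- \frac{2429}{2}} \left(- \frac{361}{2}\right)} = \frac{1}{\left(- \frac{2}{2429}\right) \left(- \frac{361}{2}\right)} = \frac{1}{\frac{361}{2429}} = \frac{2429}{361}$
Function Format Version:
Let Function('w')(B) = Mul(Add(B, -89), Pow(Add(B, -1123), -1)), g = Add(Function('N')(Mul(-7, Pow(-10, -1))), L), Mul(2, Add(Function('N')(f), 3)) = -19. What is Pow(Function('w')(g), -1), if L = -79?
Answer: Rational(2429, 361) ≈ 6.7285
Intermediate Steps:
Function('N')(f) = Rational(-25, 2) (Function('N')(f) = Add(-3, Mul(Rational(1, 2), -19)) = Add(-3, Rational(-19, 2)) = Rational(-25, 2))
g = Rational(-183, 2) (g = Add(Rational(-25, 2), -79) = Rational(-183, 2) ≈ -91.500)
Function('w')(B) = Mul(Pow(Add(-1123, B), -1), Add(-89, B)) (Function('w')(B) = Mul(Add(-89, B), Pow(Add(-1123, B), -1)) = Mul(Pow(Add(-1123, B), -1), Add(-89, B)))
Pow(Function('w')(g), -1) = Pow(Mul(Pow(Add(-1123, Rational(-183, 2)), -1), Add(-89, Rational(-183, 2))), -1) = Pow(Mul(Pow(Rational(-2429, 2), -1), Rational(-361, 2)), -1) = Pow(Mul(Rational(-2, 2429), Rational(-361, 2)), -1) = Pow(Rational(361, 2429), -1) = Rational(2429, 361)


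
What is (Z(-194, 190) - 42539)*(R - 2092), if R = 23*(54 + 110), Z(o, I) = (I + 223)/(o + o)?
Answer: -6932328900/97 ≈ -7.1467e+7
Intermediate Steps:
Z(o, I) = (223 + I)/(2*o) (Z(o, I) = (223 + I)/((2*o)) = (223 + I)*(1/(2*o)) = (223 + I)/(2*o))
R = 3772 (R = 23*164 = 3772)
(Z(-194, 190) - 42539)*(R - 2092) = ((½)*(223 + 190)/(-194) - 42539)*(3772 - 2092) = ((½)*(-1/194)*413 - 42539)*1680 = (-413/388 - 42539)*1680 = -16505545/388*1680 = -6932328900/97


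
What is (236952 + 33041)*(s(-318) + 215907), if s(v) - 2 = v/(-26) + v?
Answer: 756747720106/13 ≈ 5.8211e+10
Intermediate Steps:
s(v) = 2 + 25*v/26 (s(v) = 2 + (v/(-26) + v) = 2 + (-v/26 + v) = 2 + 25*v/26)
(236952 + 33041)*(s(-318) + 215907) = (236952 + 33041)*((2 + (25/26)*(-318)) + 215907) = 269993*((2 - 3975/13) + 215907) = 269993*(-3949/13 + 215907) = 269993*(2802842/13) = 756747720106/13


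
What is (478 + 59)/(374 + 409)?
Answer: 179/261 ≈ 0.68582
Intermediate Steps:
(478 + 59)/(374 + 409) = 537/783 = 537*(1/783) = 179/261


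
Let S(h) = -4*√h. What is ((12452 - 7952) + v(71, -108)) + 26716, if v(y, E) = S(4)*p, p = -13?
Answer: 31320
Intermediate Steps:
v(y, E) = 104 (v(y, E) = -4*√4*(-13) = -4*2*(-13) = -8*(-13) = 104)
((12452 - 7952) + v(71, -108)) + 26716 = ((12452 - 7952) + 104) + 26716 = (4500 + 104) + 26716 = 4604 + 26716 = 31320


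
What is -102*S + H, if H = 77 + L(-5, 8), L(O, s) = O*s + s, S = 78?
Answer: -7911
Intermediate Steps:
L(O, s) = s + O*s
H = 45 (H = 77 + 8*(1 - 5) = 77 + 8*(-4) = 77 - 32 = 45)
-102*S + H = -102*78 + 45 = -7956 + 45 = -7911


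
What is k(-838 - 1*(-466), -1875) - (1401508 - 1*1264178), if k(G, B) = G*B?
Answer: 560170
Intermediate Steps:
k(G, B) = B*G
k(-838 - 1*(-466), -1875) - (1401508 - 1*1264178) = -1875*(-838 - 1*(-466)) - (1401508 - 1*1264178) = -1875*(-838 + 466) - (1401508 - 1264178) = -1875*(-372) - 1*137330 = 697500 - 137330 = 560170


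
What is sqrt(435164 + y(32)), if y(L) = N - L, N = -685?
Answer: sqrt(434447) ≈ 659.13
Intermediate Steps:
y(L) = -685 - L
sqrt(435164 + y(32)) = sqrt(435164 + (-685 - 1*32)) = sqrt(435164 + (-685 - 32)) = sqrt(435164 - 717) = sqrt(434447)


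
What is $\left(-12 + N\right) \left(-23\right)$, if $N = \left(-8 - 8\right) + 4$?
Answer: $552$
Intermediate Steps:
$N = -12$ ($N = -16 + 4 = -12$)
$\left(-12 + N\right) \left(-23\right) = \left(-12 - 12\right) \left(-23\right) = \left(-24\right) \left(-23\right) = 552$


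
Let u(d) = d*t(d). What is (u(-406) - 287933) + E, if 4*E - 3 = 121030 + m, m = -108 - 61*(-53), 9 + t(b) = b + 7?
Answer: -182491/2 ≈ -91246.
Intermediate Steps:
t(b) = -2 + b (t(b) = -9 + (b + 7) = -9 + (7 + b) = -2 + b)
m = 3125 (m = -108 + 3233 = 3125)
u(d) = d*(-2 + d)
E = 62079/2 (E = 3/4 + (121030 + 3125)/4 = 3/4 + (1/4)*124155 = 3/4 + 124155/4 = 62079/2 ≈ 31040.)
(u(-406) - 287933) + E = (-406*(-2 - 406) - 287933) + 62079/2 = (-406*(-408) - 287933) + 62079/2 = (165648 - 287933) + 62079/2 = -122285 + 62079/2 = -182491/2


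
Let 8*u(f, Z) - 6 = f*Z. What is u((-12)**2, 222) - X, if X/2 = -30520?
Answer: 260147/4 ≈ 65037.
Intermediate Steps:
u(f, Z) = 3/4 + Z*f/8 (u(f, Z) = 3/4 + (f*Z)/8 = 3/4 + (Z*f)/8 = 3/4 + Z*f/8)
X = -61040 (X = 2*(-30520) = -61040)
u((-12)**2, 222) - X = (3/4 + (1/8)*222*(-12)**2) - 1*(-61040) = (3/4 + (1/8)*222*144) + 61040 = (3/4 + 3996) + 61040 = 15987/4 + 61040 = 260147/4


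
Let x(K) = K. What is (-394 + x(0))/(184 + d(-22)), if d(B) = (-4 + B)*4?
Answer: -197/40 ≈ -4.9250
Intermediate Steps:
d(B) = -16 + 4*B
(-394 + x(0))/(184 + d(-22)) = (-394 + 0)/(184 + (-16 + 4*(-22))) = -394/(184 + (-16 - 88)) = -394/(184 - 104) = -394/80 = -394*1/80 = -197/40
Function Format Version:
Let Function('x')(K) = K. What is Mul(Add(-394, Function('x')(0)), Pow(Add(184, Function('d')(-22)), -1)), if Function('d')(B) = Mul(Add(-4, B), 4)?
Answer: Rational(-197, 40) ≈ -4.9250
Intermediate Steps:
Function('d')(B) = Add(-16, Mul(4, B))
Mul(Add(-394, Function('x')(0)), Pow(Add(184, Function('d')(-22)), -1)) = Mul(Add(-394, 0), Pow(Add(184, Add(-16, Mul(4, -22))), -1)) = Mul(-394, Pow(Add(184, Add(-16, -88)), -1)) = Mul(-394, Pow(Add(184, -104), -1)) = Mul(-394, Pow(80, -1)) = Mul(-394, Rational(1, 80)) = Rational(-197, 40)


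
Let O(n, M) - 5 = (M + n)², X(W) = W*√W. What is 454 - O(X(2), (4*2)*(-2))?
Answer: 185 + 64*√2 ≈ 275.51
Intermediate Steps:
X(W) = W^(3/2)
O(n, M) = 5 + (M + n)²
454 - O(X(2), (4*2)*(-2)) = 454 - (5 + ((4*2)*(-2) + 2^(3/2))²) = 454 - (5 + (8*(-2) + 2*√2)²) = 454 - (5 + (-16 + 2*√2)²) = 454 + (-5 - (-16 + 2*√2)²) = 449 - (-16 + 2*√2)²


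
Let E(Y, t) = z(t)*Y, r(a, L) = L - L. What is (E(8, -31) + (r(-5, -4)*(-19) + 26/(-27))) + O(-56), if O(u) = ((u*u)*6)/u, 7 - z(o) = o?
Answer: -890/27 ≈ -32.963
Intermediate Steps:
z(o) = 7 - o
r(a, L) = 0
E(Y, t) = Y*(7 - t) (E(Y, t) = (7 - t)*Y = Y*(7 - t))
O(u) = 6*u (O(u) = (u²*6)/u = (6*u²)/u = 6*u)
(E(8, -31) + (r(-5, -4)*(-19) + 26/(-27))) + O(-56) = (8*(7 - 1*(-31)) + (0*(-19) + 26/(-27))) + 6*(-56) = (8*(7 + 31) + (0 + 26*(-1/27))) - 336 = (8*38 + (0 - 26/27)) - 336 = (304 - 26/27) - 336 = 8182/27 - 336 = -890/27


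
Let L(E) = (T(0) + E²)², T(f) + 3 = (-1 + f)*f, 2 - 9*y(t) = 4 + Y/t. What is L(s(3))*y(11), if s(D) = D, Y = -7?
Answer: -60/11 ≈ -5.4545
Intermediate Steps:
y(t) = -2/9 + 7/(9*t) (y(t) = 2/9 - (4 - 7/t)/9 = 2/9 + (-4/9 + 7/(9*t)) = -2/9 + 7/(9*t))
T(f) = -3 + f*(-1 + f) (T(f) = -3 + (-1 + f)*f = -3 + f*(-1 + f))
L(E) = (-3 + E²)² (L(E) = ((-3 + 0² - 1*0) + E²)² = ((-3 + 0 + 0) + E²)² = (-3 + E²)²)
L(s(3))*y(11) = (-3 + 3²)²*((⅑)*(7 - 2*11)/11) = (-3 + 9)²*((⅑)*(1/11)*(7 - 22)) = 6²*((⅑)*(1/11)*(-15)) = 36*(-5/33) = -60/11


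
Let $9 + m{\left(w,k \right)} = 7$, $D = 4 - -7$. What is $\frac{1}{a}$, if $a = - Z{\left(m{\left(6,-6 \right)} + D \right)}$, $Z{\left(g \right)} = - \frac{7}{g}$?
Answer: $\frac{9}{7} \approx 1.2857$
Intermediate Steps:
$D = 11$ ($D = 4 + 7 = 11$)
$m{\left(w,k \right)} = -2$ ($m{\left(w,k \right)} = -9 + 7 = -2$)
$a = \frac{7}{9}$ ($a = - \frac{-7}{-2 + 11} = - \frac{-7}{9} = \left(-1\right) \left(- \frac{7}{9}\right) = \frac{7}{9} \approx 0.77778$)
$\frac{1}{a} = \frac{1}{\frac{7}{9}} = \frac{9}{7}$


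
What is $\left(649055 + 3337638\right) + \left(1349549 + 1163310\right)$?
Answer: $6499552$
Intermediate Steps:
$\left(649055 + 3337638\right) + \left(1349549 + 1163310\right) = 3986693 + 2512859 = 6499552$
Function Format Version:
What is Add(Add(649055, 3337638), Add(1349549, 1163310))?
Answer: 6499552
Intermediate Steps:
Add(Add(649055, 3337638), Add(1349549, 1163310)) = Add(3986693, 2512859) = 6499552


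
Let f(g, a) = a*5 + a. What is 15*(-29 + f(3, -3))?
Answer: -705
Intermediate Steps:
f(g, a) = 6*a (f(g, a) = 5*a + a = 6*a)
15*(-29 + f(3, -3)) = 15*(-29 + 6*(-3)) = 15*(-29 - 18) = 15*(-47) = -705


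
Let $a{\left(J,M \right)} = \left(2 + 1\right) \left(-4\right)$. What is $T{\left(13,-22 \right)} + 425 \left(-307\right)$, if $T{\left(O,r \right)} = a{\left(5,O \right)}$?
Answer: $-130487$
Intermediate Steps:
$a{\left(J,M \right)} = -12$ ($a{\left(J,M \right)} = 3 \left(-4\right) = -12$)
$T{\left(O,r \right)} = -12$
$T{\left(13,-22 \right)} + 425 \left(-307\right) = -12 + 425 \left(-307\right) = -12 - 130475 = -130487$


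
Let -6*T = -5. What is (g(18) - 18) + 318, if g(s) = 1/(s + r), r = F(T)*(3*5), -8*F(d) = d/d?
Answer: 38708/129 ≈ 300.06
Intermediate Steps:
T = ⅚ (T = -⅙*(-5) = ⅚ ≈ 0.83333)
F(d) = -⅛ (F(d) = -d/(8*d) = -⅛*1 = -⅛)
r = -15/8 (r = -3*5/8 = -⅛*15 = -15/8 ≈ -1.8750)
g(s) = 1/(-15/8 + s) (g(s) = 1/(s - 15/8) = 1/(-15/8 + s))
(g(18) - 18) + 318 = (8/(-15 + 8*18) - 18) + 318 = (8/(-15 + 144) - 18) + 318 = (8/129 - 18) + 318 = -2314/129 + 318 = 38708/129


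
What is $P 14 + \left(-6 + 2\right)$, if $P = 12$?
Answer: $164$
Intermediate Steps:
$P 14 + \left(-6 + 2\right) = 12 \cdot 14 + \left(-6 + 2\right) = 168 - 4 = 164$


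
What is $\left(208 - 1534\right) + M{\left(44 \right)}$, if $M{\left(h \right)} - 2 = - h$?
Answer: $-1368$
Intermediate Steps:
$M{\left(h \right)} = 2 - h$
$\left(208 - 1534\right) + M{\left(44 \right)} = \left(208 - 1534\right) + \left(2 - 44\right) = -1326 + \left(2 - 44\right) = -1326 - 42 = -1368$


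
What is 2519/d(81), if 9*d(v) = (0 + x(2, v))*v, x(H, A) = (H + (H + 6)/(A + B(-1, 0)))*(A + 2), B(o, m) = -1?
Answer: 25190/15687 ≈ 1.6058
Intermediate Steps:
x(H, A) = (2 + A)*(H + (6 + H)/(-1 + A)) (x(H, A) = (H + (H + 6)/(A - 1))*(A + 2) = (H + (6 + H)/(-1 + A))*(2 + A) = (2 + A)*(H + (6 + H)/(-1 + A)))
d(v) = v*(12 + 2*v² + 10*v)/(9*(-1 + v)) (d(v) = ((0 + (12 + 6*v + 2*v² + 2*v*2)/(-1 + v))*v)/9 = ((0 + (12 + 6*v + 2*v² + 4*v)/(-1 + v))*v)/9 = ((0 + (12 + 2*v² + 10*v)/(-1 + v))*v)/9 = (((12 + 2*v² + 10*v)/(-1 + v))*v)/9 = (v*(12 + 2*v² + 10*v)/(-1 + v))/9 = v*(12 + 2*v² + 10*v)/(9*(-1 + v)))
2519/d(81) = 2519/(((2/9)*81*(6 + 81² + 5*81)/(-1 + 81))) = 2519/(((2/9)*81*(6 + 6561 + 405)/80)) = 2519/(((2/9)*81*(1/80)*6972)) = 2519/(15687/10) = 2519*(10/15687) = 25190/15687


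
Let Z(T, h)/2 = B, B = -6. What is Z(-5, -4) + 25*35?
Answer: 863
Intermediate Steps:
Z(T, h) = -12 (Z(T, h) = 2*(-6) = -12)
Z(-5, -4) + 25*35 = -12 + 25*35 = -12 + 875 = 863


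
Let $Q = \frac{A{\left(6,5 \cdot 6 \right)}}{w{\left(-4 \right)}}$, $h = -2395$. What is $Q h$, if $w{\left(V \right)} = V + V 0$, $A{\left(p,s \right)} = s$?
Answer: $\frac{35925}{2} \approx 17963.0$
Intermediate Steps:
$w{\left(V \right)} = V$ ($w{\left(V \right)} = V + 0 = V$)
$Q = - \frac{15}{2}$ ($Q = \frac{5 \cdot 6}{-4} = 30 \left(- \frac{1}{4}\right) = - \frac{15}{2} \approx -7.5$)
$Q h = \left(- \frac{15}{2}\right) \left(-2395\right) = \frac{35925}{2}$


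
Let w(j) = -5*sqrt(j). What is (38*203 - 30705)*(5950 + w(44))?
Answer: -136796450 + 229910*sqrt(11) ≈ -1.3603e+8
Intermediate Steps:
(38*203 - 30705)*(5950 + w(44)) = (38*203 - 30705)*(5950 - 10*sqrt(11)) = (7714 - 30705)*(5950 - 10*sqrt(11)) = -22991*(5950 - 10*sqrt(11)) = -136796450 + 229910*sqrt(11)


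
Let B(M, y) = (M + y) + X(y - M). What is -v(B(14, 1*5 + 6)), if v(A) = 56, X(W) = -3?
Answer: -56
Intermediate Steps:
B(M, y) = -3 + M + y (B(M, y) = (M + y) - 3 = -3 + M + y)
-v(B(14, 1*5 + 6)) = -1*56 = -56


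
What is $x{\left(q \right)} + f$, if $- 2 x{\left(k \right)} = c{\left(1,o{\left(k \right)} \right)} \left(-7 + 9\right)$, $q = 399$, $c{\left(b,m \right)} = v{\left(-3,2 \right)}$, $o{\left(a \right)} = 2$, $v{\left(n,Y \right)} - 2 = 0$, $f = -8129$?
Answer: $-8131$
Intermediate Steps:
$v{\left(n,Y \right)} = 2$ ($v{\left(n,Y \right)} = 2 + 0 = 2$)
$c{\left(b,m \right)} = 2$
$x{\left(k \right)} = -2$ ($x{\left(k \right)} = - \frac{2 \left(-7 + 9\right)}{2} = - \frac{2 \cdot 2}{2} = \left(- \frac{1}{2}\right) 4 = -2$)
$x{\left(q \right)} + f = -2 - 8129 = -8131$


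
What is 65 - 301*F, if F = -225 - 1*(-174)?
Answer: 15416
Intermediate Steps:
F = -51 (F = -225 + 174 = -51)
65 - 301*F = 65 - 301*(-51) = 65 + 15351 = 15416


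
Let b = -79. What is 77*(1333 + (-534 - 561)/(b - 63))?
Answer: 14659337/142 ≈ 1.0323e+5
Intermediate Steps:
77*(1333 + (-534 - 561)/(b - 63)) = 77*(1333 + (-534 - 561)/(-79 - 63)) = 77*(1333 - 1095/(-142)) = 77*(1333 - 1095*(-1/142)) = 77*(1333 + 1095/142) = 77*(190381/142) = 14659337/142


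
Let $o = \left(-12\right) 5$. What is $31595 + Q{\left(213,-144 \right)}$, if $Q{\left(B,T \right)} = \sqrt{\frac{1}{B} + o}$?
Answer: $31595 + \frac{i \sqrt{2721927}}{213} \approx 31595.0 + 7.7457 i$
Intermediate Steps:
$o = -60$
$Q{\left(B,T \right)} = \sqrt{-60 + \frac{1}{B}}$ ($Q{\left(B,T \right)} = \sqrt{\frac{1}{B} - 60} = \sqrt{-60 + \frac{1}{B}}$)
$31595 + Q{\left(213,-144 \right)} = 31595 + \sqrt{-60 + \frac{1}{213}} = 31595 + \sqrt{- \frac{12779}{213}} = 31595 + \frac{i \sqrt{2721927}}{213}$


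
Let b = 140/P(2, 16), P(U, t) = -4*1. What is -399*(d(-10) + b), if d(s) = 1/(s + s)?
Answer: 279699/20 ≈ 13985.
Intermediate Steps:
P(U, t) = -4
b = -35 (b = 140/(-4) = 140*(-¼) = -35)
d(s) = 1/(2*s)
-399*(d(-10) + b) = -399*((½)/(-10) - 35) = -399*((½)*(-⅒) - 35) = -399*(-1/20 - 35) = -399*(-701/20) = 279699/20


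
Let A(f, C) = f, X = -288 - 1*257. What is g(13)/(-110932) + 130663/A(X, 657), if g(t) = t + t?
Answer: -7247361043/30228970 ≈ -239.75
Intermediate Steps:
X = -545 (X = -288 - 257 = -545)
g(t) = 2*t
g(13)/(-110932) + 130663/A(X, 657) = (2*13)/(-110932) + 130663/(-545) = 26*(-1/110932) + 130663*(-1/545) = -13/55466 - 130663/545 = -7247361043/30228970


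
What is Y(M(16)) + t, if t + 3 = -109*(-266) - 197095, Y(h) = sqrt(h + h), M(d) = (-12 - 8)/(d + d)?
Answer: -168104 + I*sqrt(5)/2 ≈ -1.681e+5 + 1.118*I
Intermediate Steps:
M(d) = -10/d (M(d) = -20*1/(2*d) = -10/d)
Y(h) = sqrt(2)*sqrt(h) (Y(h) = sqrt(2*h) = sqrt(2)*sqrt(h))
t = -168104 (t = -3 + (-109*(-266) - 197095) = -3 + (28994 - 197095) = -3 - 168101 = -168104)
Y(M(16)) + t = sqrt(2)*sqrt(-10/16) - 168104 = sqrt(2)*sqrt(-10*1/16) - 168104 = sqrt(2)*sqrt(-5/8) - 168104 = sqrt(2)*(I*sqrt(10)/4) - 168104 = I*sqrt(5)/2 - 168104 = -168104 + I*sqrt(5)/2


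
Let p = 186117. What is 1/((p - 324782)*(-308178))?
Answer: 1/42733502370 ≈ 2.3401e-11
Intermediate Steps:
1/((p - 324782)*(-308178)) = 1/((186117 - 324782)*(-308178)) = -1/308178/(-138665) = -1/138665*(-1/308178) = 1/42733502370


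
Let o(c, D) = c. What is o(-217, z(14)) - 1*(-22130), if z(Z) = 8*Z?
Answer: 21913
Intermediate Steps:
o(-217, z(14)) - 1*(-22130) = -217 - 1*(-22130) = -217 + 22130 = 21913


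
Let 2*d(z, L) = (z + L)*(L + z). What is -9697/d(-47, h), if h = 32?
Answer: -19394/225 ≈ -86.196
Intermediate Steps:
d(z, L) = (L + z)²/2 (d(z, L) = ((z + L)*(L + z))/2 = ((L + z)*(L + z))/2 = (L + z)²/2)
-9697/d(-47, h) = -9697*2/(32 - 47)² = -9697/((½)*(-15)²) = -9697/((½)*225) = -9697/225/2 = -9697*2/225 = -19394/225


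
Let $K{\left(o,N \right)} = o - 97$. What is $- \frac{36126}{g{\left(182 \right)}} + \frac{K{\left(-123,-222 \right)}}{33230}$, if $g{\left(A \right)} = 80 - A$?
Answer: $\frac{20007409}{56491} \approx 354.17$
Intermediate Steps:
$K{\left(o,N \right)} = -97 + o$ ($K{\left(o,N \right)} = o - 97 = -97 + o$)
$- \frac{36126}{g{\left(182 \right)}} + \frac{K{\left(-123,-222 \right)}}{33230} = - \frac{36126}{80 - 182} + \frac{-97 - 123}{33230} = - \frac{36126}{80 - 182} - \frac{22}{3323} = - \frac{36126}{-102} - \frac{22}{3323} = \left(-36126\right) \left(- \frac{1}{102}\right) - \frac{22}{3323} = \frac{6021}{17} - \frac{22}{3323} = \frac{20007409}{56491}$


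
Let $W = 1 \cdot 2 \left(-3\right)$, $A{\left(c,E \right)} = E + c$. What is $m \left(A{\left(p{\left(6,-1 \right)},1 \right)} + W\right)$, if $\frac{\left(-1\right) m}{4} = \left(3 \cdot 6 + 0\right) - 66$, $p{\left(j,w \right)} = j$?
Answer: $192$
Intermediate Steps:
$W = -6$ ($W = 2 \left(-3\right) = -6$)
$m = 192$ ($m = - 4 \left(\left(3 \cdot 6 + 0\right) - 66\right) = - 4 \left(\left(18 + 0\right) - 66\right) = - 4 \left(18 - 66\right) = \left(-4\right) \left(-48\right) = 192$)
$m \left(A{\left(p{\left(6,-1 \right)},1 \right)} + W\right) = 192 \left(\left(1 + 6\right) - 6\right) = 192 \left(7 - 6\right) = 192 \cdot 1 = 192$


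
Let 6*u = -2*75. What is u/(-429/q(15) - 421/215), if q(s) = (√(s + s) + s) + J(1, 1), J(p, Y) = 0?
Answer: 20199250/24889193 + 2542375*√30/49778386 ≈ 1.0913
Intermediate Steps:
u = -25 (u = (-2*75)/6 = (⅙)*(-150) = -25)
q(s) = s + √2*√s (q(s) = (√(s + s) + s) + 0 = (√(2*s) + s) + 0 = (√2*√s + s) + 0 = (s + √2*√s) + 0 = s + √2*√s)
u/(-429/q(15) - 421/215) = -25/(-429/(15 + √2*√15) - 421/215) = -25/(-429/(15 + √30) - 421*1/215) = -25/(-429/(15 + √30) - 421/215) = -25/(-421/215 - 429/(15 + √30))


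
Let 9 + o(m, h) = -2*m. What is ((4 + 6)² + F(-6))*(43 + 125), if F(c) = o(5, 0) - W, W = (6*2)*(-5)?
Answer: 23688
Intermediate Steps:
o(m, h) = -9 - 2*m
W = -60 (W = 12*(-5) = -60)
F(c) = 41 (F(c) = (-9 - 2*5) - 1*(-60) = (-9 - 10) + 60 = -19 + 60 = 41)
((4 + 6)² + F(-6))*(43 + 125) = ((4 + 6)² + 41)*(43 + 125) = (10² + 41)*168 = (100 + 41)*168 = 141*168 = 23688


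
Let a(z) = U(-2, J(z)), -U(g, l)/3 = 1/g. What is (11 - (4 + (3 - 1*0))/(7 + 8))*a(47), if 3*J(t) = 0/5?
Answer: 79/5 ≈ 15.800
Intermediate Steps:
J(t) = 0 (J(t) = (0/5)/3 = (0*(⅕))/3 = (⅓)*0 = 0)
U(g, l) = -3/g
a(z) = 3/2 (a(z) = -3/(-2) = -3*(-½) = 3/2)
(11 - (4 + (3 - 1*0))/(7 + 8))*a(47) = (11 - (4 + (3 - 1*0))/(7 + 8))*(3/2) = (11 - (4 + (3 + 0))/15)*(3/2) = (11 - (4 + 3)/15)*(3/2) = (11 - 7/15)*(3/2) = (158/15)*(3/2) = 79/5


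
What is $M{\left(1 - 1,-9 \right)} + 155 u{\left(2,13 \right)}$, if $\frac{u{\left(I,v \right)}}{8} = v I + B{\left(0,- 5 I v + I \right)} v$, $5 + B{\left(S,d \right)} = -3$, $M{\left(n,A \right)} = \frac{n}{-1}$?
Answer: $-96720$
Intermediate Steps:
$M{\left(n,A \right)} = - n$ ($M{\left(n,A \right)} = n \left(-1\right) = - n$)
$B{\left(S,d \right)} = -8$ ($B{\left(S,d \right)} = -5 - 3 = -8$)
$u{\left(I,v \right)} = - 64 v + 8 I v$ ($u{\left(I,v \right)} = 8 \left(v I - 8 v\right) = 8 \left(I v - 8 v\right) = 8 \left(- 8 v + I v\right) = - 64 v + 8 I v$)
$M{\left(1 - 1,-9 \right)} + 155 u{\left(2,13 \right)} = - (1 - 1) + 155 \cdot 8 \cdot 13 \left(-8 + 2\right) = \left(-1\right) 0 + 155 \cdot 8 \cdot 13 \left(-6\right) = 0 + 155 \left(-624\right) = 0 - 96720 = -96720$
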